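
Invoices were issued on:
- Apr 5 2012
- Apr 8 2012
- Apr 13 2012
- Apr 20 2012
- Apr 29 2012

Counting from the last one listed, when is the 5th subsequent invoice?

Jul 13 2012

Gaps: 3, 5, 7, 9 days — each gap is 2 larger than the previous one.
Next gap: 11 days. Apr 29 2012 + 11 days = May 10 2012.
Next gap: 13 days. May 10 2012 + 13 days = May 23 2012.
Next gap: 15 days. May 23 2012 + 15 days = Jun 7 2012.
Next gap: 17 days. Jun 7 2012 + 17 days = Jun 24 2012.
Next gap: 19 days. Jun 24 2012 + 19 days = Jul 13 2012.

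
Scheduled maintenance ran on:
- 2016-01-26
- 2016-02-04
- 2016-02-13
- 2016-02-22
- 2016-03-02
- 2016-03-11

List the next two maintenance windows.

The spacing is 9, 9, 9, 9, 9 days — always 9 days.
2016-03-11 + 9 days = 2016-03-20.
2016-03-20 + 9 days = 2016-03-29.

2016-03-20, 2016-03-29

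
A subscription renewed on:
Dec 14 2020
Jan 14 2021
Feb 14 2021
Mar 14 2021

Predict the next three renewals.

Apr 14 2021, May 14 2021, Jun 14 2021

The day-of-month is always 14 (31, 31, 28 days between events).
So this recurs on the 14th of each month.
April 2021: Apr 14 2021.
May 2021: May 14 2021.
Next: June 2021 → Jun 14 2021.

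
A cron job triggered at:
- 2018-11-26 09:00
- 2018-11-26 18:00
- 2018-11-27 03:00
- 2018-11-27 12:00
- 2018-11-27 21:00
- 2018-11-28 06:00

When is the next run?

2018-11-28 15:00

The interval is a steady 9 hours (9, 9, 9, 9, 9).
2018-11-28 06:00 + 9 h = 2018-11-28 15:00.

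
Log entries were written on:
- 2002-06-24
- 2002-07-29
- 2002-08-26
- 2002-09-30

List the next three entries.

2002-10-28, 2002-11-25, 2002-12-30

These are Mondays with 35, 28, 35-day gaps.
Each is the final Monday of its month — 2002-07-29 is past the 28th, so '4th Monday' doesn't fit.
October 2002 ends with Monday 2002-10-28.
November 2002 ends with Monday 2002-11-25.
December 2002 ends with Monday 2002-12-30.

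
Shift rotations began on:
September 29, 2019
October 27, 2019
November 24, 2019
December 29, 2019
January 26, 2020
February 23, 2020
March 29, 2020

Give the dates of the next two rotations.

All Sundays; the gaps (28, 28, 35, 28, 28, 35) vary with month length.
This is the last Sunday of each month.
Last Sunday of April 2020: April 26, 2020.
Last Sunday of May 2020: May 31, 2020.

April 26, 2020; May 31, 2020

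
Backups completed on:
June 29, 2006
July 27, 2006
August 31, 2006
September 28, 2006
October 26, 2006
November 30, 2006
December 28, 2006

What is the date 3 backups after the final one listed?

All Thursdays; the gaps (28, 35, 28, 28, 35, 28) vary with month length.
This is the last Thursday of each month.
January 2007 ends with Thursday January 25, 2007.
February 2007 ends with Thursday February 22, 2007.
March 2007 ends with Thursday March 29, 2007.

March 29, 2007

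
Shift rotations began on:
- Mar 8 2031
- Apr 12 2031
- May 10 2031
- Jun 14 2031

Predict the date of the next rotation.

Jul 12 2031

Gaps: 35, 28, 35 days — a mix of 28 and 35. Every date is a Saturday.
Each is the 2nd Saturday of its month.
July 2031 — 2nd Saturday is Jul 12 2031.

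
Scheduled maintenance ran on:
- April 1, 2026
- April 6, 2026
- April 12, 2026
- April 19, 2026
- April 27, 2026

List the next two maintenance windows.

Intervals are 5, 6, 7, 8 days — an arithmetic progression with common difference 1.
Next gap: 9 days. April 27, 2026 + 9 days = May 6, 2026.
Next gap: 10 days. May 6, 2026 + 10 days = May 16, 2026.

May 6, 2026; May 16, 2026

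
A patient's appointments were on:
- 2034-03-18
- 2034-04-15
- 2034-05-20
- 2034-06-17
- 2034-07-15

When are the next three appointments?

2034-08-19, 2034-09-16, 2034-10-21

These are Saturdays at 28- or 35-day spacing (28, 35, 28, 28).
The pattern: 3rd Saturday of the month.
August 2034 — 3rd Saturday is 2034-08-19.
3rd Saturday of September 2034: 2034-09-16.
October 2034 — 3rd Saturday is 2034-10-21.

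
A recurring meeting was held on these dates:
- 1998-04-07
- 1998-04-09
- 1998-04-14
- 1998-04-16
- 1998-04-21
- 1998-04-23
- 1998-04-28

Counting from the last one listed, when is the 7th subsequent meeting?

The gap pattern 2, 5, 2, 5, 2, 5 repeats every 2 events.
These are the Tuesdays and Thursdays of each week.
Next Thursday: 1998-04-30.
Next Tuesday: 1998-05-05.
Next Thursday: 1998-05-07.
Next Tuesday: 1998-05-12.
Next Thursday: 1998-05-14.
The following Tuesday is 1998-05-19.
Next Thursday: 1998-05-21.

1998-05-21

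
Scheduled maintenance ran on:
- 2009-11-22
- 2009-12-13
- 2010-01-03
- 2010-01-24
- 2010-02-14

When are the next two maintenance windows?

2010-03-07, 2010-03-28

The spacing is 21, 21, 21, 21 days — always 21 days.
2010-02-14 + 21 days = 2010-03-07.
2010-03-07 + 21 days = 2010-03-28.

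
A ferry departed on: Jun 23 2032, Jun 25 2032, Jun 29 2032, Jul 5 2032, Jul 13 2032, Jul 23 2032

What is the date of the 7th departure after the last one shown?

Nov 26 2032

Intervals are 2, 4, 6, 8, 10 days — an arithmetic progression with common difference 2.
Next gap: 12 days. Jul 23 2032 + 12 days = Aug 4 2032.
Next gap: 14 days. Aug 4 2032 + 14 days = Aug 18 2032.
Next gap: 16 days. Aug 18 2032 + 16 days = Sep 3 2032.
Next gap: 18 days. Sep 3 2032 + 18 days = Sep 21 2032.
Next gap: 20 days. Sep 21 2032 + 20 days = Oct 11 2032.
Next gap: 22 days. Oct 11 2032 + 22 days = Nov 2 2032.
Next gap: 24 days. Nov 2 2032 + 24 days = Nov 26 2032.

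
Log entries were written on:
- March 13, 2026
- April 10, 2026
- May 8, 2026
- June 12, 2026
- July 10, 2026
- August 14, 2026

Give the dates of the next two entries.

These are Fridays at 28- or 35-day spacing (28, 28, 35, 28, 35).
The pattern: 2nd Friday of the month.
2nd Friday of September 2026: September 11, 2026.
October 2026 — 2nd Friday is October 9, 2026.

September 11, 2026; October 9, 2026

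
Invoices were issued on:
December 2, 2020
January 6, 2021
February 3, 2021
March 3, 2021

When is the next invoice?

April 7, 2021

These are Wednesdays at 28- or 35-day spacing (35, 28, 28).
The pattern: 1st Wednesday of the month.
1st Wednesday of April 2021: April 7, 2021.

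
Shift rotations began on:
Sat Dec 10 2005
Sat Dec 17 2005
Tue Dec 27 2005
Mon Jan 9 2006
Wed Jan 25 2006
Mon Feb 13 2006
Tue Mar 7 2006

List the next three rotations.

Sat Apr 1 2006, Sat Apr 29 2006, Tue May 30 2006

Gaps: 7, 10, 13, 16, 19, 22 days — each gap is 3 larger than the previous one.
Next gap: 25 days. Tue Mar 7 2006 + 25 days = Sat Apr 1 2006.
Next gap: 28 days. Sat Apr 1 2006 + 28 days = Sat Apr 29 2006.
Next gap: 31 days. Sat Apr 29 2006 + 31 days = Tue May 30 2006.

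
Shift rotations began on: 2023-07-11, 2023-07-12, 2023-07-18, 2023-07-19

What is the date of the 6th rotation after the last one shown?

Gaps: 1, 6, 1 days — not constant, but cyclic with period 2.
The events fall on every Tuesday and Wednesday.
Next Tuesday: 2023-07-25.
The following Wednesday is 2023-07-26.
The following Tuesday is 2023-08-01.
Next Wednesday: 2023-08-02.
Next Tuesday: 2023-08-08.
Next Wednesday: 2023-08-09.

2023-08-09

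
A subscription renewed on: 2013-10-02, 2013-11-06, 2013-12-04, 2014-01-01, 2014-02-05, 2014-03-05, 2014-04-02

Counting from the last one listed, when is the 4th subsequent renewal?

Gaps: 35, 28, 28, 35, 28, 28 days — a mix of 28 and 35. Every date is a Wednesday.
Each is the 1st Wednesday of its month.
1st Wednesday of May 2014: 2014-05-07.
June 2014 — 1st Wednesday is 2014-06-04.
1st Wednesday of July 2014: 2014-07-02.
August 2014 — 1st Wednesday is 2014-08-06.

2014-08-06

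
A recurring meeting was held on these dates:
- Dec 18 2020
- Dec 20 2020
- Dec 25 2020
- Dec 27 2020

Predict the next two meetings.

Jan 1 2021, Jan 3 2021

Gaps: 2, 5, 2 days — not constant, but cyclic with period 2.
The events fall on every Friday and Sunday.
Next Friday: Jan 1 2021.
The following Sunday is Jan 3 2021.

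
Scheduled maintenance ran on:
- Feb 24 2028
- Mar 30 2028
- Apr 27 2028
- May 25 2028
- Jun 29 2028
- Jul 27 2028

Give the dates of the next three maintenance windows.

All Thursdays; the gaps (35, 28, 28, 35, 28) vary with month length.
This is the last Thursday of each month.
Last Thursday of August 2028: Aug 31 2028.
September 2028 ends with Thursday Sep 28 2028.
October 2028 ends with Thursday Oct 26 2028.

Aug 31 2028, Sep 28 2028, Oct 26 2028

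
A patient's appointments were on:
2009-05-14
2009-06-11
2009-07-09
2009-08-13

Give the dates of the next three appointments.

These are Thursdays at 28- or 35-day spacing (28, 28, 35).
The pattern: 2nd Thursday of the month.
2nd Thursday of September 2009: 2009-09-10.
2nd Thursday of October 2009: 2009-10-08.
November 2009 — 2nd Thursday is 2009-11-12.

2009-09-10, 2009-10-08, 2009-11-12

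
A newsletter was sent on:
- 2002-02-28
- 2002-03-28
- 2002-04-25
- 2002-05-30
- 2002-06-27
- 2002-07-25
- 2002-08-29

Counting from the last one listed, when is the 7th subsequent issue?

2003-03-27

All Thursdays; the gaps (28, 28, 35, 28, 28, 35) vary with month length.
This is the last Thursday of each month.
Last Thursday of September 2002: 2002-09-26.
October 2002 ends with Thursday 2002-10-31.
November 2002 ends with Thursday 2002-11-28.
December 2002 ends with Thursday 2002-12-26.
January 2003 ends with Thursday 2003-01-30.
Last Thursday of February 2003: 2003-02-27.
March 2003 ends with Thursday 2003-03-27.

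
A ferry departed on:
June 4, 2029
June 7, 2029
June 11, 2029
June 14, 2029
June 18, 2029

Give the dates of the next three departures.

Gaps: 3, 4, 3, 4 days — not constant, but cyclic with period 2.
The events fall on every Monday and Thursday.
The following Thursday is June 21, 2029.
The following Monday is June 25, 2029.
Next Thursday: June 28, 2029.

June 21, 2029; June 25, 2029; June 28, 2029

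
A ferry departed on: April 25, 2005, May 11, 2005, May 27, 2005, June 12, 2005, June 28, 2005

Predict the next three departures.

July 14, 2005; July 30, 2005; August 15, 2005

Every event comes 16 days after the last (16, 16, 16, 16).
June 28, 2005 + 16 days = July 14, 2005.
July 14, 2005 + 16 days = July 30, 2005.
July 30, 2005 + 16 days = August 15, 2005.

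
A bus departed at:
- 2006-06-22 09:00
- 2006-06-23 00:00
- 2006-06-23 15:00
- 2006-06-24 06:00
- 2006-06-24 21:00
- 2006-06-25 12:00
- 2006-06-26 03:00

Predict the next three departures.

2006-06-26 18:00, 2006-06-27 09:00, 2006-06-28 00:00

Spacing: 15, 15, 15, 15, 15, 15 h — constant 15 h.
2006-06-26 03:00 + 15 h = 2006-06-26 18:00.
2006-06-26 18:00 + 15 h = 2006-06-27 09:00.
2006-06-27 09:00 + 15 h = 2006-06-28 00:00.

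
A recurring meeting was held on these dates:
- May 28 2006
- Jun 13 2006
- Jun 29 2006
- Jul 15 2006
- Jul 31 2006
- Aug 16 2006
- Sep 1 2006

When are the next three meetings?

Sep 17 2006, Oct 3 2006, Oct 19 2006

Gaps between consecutive events: 16, 16, 16, 16, 16, 16 days — a constant 16-day interval.
Sep 1 2006 + 16 days = Sep 17 2006.
Sep 17 2006 + 16 days = Oct 3 2006.
Oct 3 2006 + 16 days = Oct 19 2006.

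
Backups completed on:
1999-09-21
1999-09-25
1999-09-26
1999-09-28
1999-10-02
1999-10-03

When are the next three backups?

Every event lands on a Tuesday or Saturday or Sunday (gaps cycle 4, 1, 2, 4, 1).
So the schedule is: every Tuesday, Saturday and Sunday.
The following Tuesday is 1999-10-05.
The following Saturday is 1999-10-09.
Next Sunday: 1999-10-10.

1999-10-05, 1999-10-09, 1999-10-10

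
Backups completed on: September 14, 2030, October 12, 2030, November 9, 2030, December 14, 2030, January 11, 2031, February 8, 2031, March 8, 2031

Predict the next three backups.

Gaps: 28, 28, 35, 28, 28, 28 days — a mix of 28 and 35. Every date is a Saturday.
Each is the 2nd Saturday of its month.
April 2031 — 2nd Saturday is April 12, 2031.
May 2031 — 2nd Saturday is May 10, 2031.
June 2031 — 2nd Saturday is June 14, 2031.

April 12, 2031; May 10, 2031; June 14, 2031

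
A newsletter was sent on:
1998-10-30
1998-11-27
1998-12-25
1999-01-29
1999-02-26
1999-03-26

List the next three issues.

Every date is a Friday; gaps 28, 28, 35, 28, 28 days.
Each is the last Friday of its month (at least one falls on the 29th or later, ruling out '4th Friday').
Last Friday of April 1999: 1999-04-30.
May 1999 ends with Friday 1999-05-28.
Last Friday of June 1999: 1999-06-25.

1999-04-30, 1999-05-28, 1999-06-25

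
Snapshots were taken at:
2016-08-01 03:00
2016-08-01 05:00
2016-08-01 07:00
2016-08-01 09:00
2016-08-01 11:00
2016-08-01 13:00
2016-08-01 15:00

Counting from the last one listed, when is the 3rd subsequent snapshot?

Spacing: 2, 2, 2, 2, 2, 2 h — constant 2 h.
2016-08-01 15:00 + 2 h = 2016-08-01 17:00.
2016-08-01 17:00 + 2 h = 2016-08-01 19:00.
2016-08-01 19:00 + 2 h = 2016-08-01 21:00.

2016-08-01 21:00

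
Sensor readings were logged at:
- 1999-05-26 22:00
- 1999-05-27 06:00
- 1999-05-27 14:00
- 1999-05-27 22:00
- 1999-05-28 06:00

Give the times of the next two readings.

1999-05-28 14:00, 1999-05-28 22:00

Gaps: 8, 8, 8, 8 hours — each event is 8 hours after the previous one.
1999-05-28 06:00 + 8 h = 1999-05-28 14:00.
1999-05-28 14:00 + 8 h = 1999-05-28 22:00.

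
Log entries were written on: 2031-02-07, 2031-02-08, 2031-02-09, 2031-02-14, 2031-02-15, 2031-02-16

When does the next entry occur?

Gaps: 1, 1, 5, 1, 1 days — not constant, but cyclic with period 3.
The events fall on every Friday, Saturday and Sunday.
The following Friday is 2031-02-21.

2031-02-21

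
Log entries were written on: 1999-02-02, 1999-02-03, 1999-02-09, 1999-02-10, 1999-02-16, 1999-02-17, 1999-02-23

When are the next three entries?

Every event lands on a Tuesday or Wednesday (gaps cycle 1, 6, 1, 6, 1, 6).
So the schedule is: every Tuesday and Wednesday.
The following Wednesday is 1999-02-24.
The following Tuesday is 1999-03-02.
The following Wednesday is 1999-03-03.

1999-02-24, 1999-03-02, 1999-03-03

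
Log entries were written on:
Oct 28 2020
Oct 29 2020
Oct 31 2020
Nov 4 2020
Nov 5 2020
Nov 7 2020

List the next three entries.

The gap pattern 1, 2, 4, 1, 2 repeats every 3 events.
These are the Wednesdays, Thursdays and Saturdays of each week.
The following Wednesday is Nov 11 2020.
The following Thursday is Nov 12 2020.
Next Saturday: Nov 14 2020.

Nov 11 2020, Nov 12 2020, Nov 14 2020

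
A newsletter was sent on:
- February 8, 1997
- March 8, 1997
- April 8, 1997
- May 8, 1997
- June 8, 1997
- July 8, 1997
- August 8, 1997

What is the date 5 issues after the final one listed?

Gaps: 28, 31, 30, 31, 30, 31 days — not constant. Every event is on the 8th of the month.
Pattern: the 8th of each month.
Next: September 1997 → September 8, 1997.
Next: October 1997 → October 8, 1997.
Next: November 1997 → November 8, 1997.
Next: December 1997 → December 8, 1997.
January 1998: January 8, 1998.

January 8, 1998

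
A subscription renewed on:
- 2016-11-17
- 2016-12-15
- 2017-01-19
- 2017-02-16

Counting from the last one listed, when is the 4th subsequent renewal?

All dates are Thursdays, 28, 35, 28 days apart.
Specifically, the 3rd Thursday of each month.
March 2017 — 3rd Thursday is 2017-03-16.
3rd Thursday of April 2017: 2017-04-20.
3rd Thursday of May 2017: 2017-05-18.
3rd Thursday of June 2017: 2017-06-15.

2017-06-15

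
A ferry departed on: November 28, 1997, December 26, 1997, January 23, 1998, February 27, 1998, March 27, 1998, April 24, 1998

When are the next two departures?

May 22, 1998; June 26, 1998

All dates are Fridays, 28, 28, 35, 28, 28 days apart.
Specifically, the 4th Friday of each month.
4th Friday of May 1998: May 22, 1998.
4th Friday of June 1998: June 26, 1998.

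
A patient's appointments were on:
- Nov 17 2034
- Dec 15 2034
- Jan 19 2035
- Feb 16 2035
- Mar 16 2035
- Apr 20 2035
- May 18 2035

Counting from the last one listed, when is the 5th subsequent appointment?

All dates are Fridays, 28, 35, 28, 28, 35, 28 days apart.
Specifically, the 3rd Friday of each month.
June 2035 — 3rd Friday is Jun 15 2035.
July 2035 — 3rd Friday is Jul 20 2035.
3rd Friday of August 2035: Aug 17 2035.
September 2035 — 3rd Friday is Sep 21 2035.
3rd Friday of October 2035: Oct 19 2035.

Oct 19 2035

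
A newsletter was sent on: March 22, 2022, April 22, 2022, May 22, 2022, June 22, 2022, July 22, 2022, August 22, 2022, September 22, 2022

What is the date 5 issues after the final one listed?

Each date is the 22nd; the gaps (31, 30, 31, 30, 31, 31) track the month lengths.
The rule is the 22nd of each month.
Next: October 2022 → October 22, 2022.
Next: November 2022 → November 22, 2022.
December 2022: December 22, 2022.
Next: January 2023 → January 22, 2023.
Next: February 2023 → February 22, 2023.

February 22, 2023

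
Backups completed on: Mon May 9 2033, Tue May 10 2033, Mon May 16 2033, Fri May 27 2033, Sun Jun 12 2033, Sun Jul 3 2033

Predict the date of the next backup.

The spacing grows by 5 each time: 1, 6, 11, 16, 21 days.
Next gap: 26 days. Sun Jul 3 2033 + 26 days = Fri Jul 29 2033.

Fri Jul 29 2033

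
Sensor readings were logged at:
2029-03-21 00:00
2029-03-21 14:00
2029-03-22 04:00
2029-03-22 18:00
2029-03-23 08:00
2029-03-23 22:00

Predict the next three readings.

2029-03-24 12:00, 2029-03-25 02:00, 2029-03-25 16:00

The interval is a steady 14 hours (14, 14, 14, 14, 14).
2029-03-23 22:00 + 14 h = 2029-03-24 12:00.
2029-03-24 12:00 + 14 h = 2029-03-25 02:00.
2029-03-25 02:00 + 14 h = 2029-03-25 16:00.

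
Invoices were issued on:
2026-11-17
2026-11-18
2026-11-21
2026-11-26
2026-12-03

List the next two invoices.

2026-12-12, 2026-12-23

Gaps: 1, 3, 5, 7 days — each gap is 2 larger than the previous one.
Next gap: 9 days. 2026-12-03 + 9 days = 2026-12-12.
Next gap: 11 days. 2026-12-12 + 11 days = 2026-12-23.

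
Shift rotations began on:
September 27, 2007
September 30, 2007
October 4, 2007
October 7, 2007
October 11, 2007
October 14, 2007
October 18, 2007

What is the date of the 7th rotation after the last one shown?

The gap pattern 3, 4, 3, 4, 3, 4 repeats every 2 events.
These are the Thursdays and Sundays of each week.
Next Sunday: October 21, 2007.
The following Thursday is October 25, 2007.
The following Sunday is October 28, 2007.
The following Thursday is November 1, 2007.
The following Sunday is November 4, 2007.
Next Thursday: November 8, 2007.
Next Sunday: November 11, 2007.

November 11, 2007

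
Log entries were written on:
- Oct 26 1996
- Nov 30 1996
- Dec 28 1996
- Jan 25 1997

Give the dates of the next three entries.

Feb 22 1997, Mar 29 1997, Apr 26 1997

These are Saturdays with 35, 28, 28-day gaps.
Each is the final Saturday of its month — Nov 30 1996 is past the 28th, so '4th Saturday' doesn't fit.
Last Saturday of February 1997: Feb 22 1997.
Last Saturday of March 1997: Mar 29 1997.
April 1997 ends with Saturday Apr 26 1997.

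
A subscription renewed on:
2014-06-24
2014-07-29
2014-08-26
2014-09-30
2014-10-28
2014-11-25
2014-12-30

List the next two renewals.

2015-01-27, 2015-02-24

These are Tuesdays with 35, 28, 35, 28, 28, 35-day gaps.
Each is the final Tuesday of its month — 2014-07-29 is past the 28th, so '4th Tuesday' doesn't fit.
January 2015 ends with Tuesday 2015-01-27.
February 2015 ends with Tuesday 2015-02-24.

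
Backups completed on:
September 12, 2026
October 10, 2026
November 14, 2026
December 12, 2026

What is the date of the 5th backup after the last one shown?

May 8, 2027

These are Saturdays at 28- or 35-day spacing (28, 35, 28).
The pattern: 2nd Saturday of the month.
2nd Saturday of January 2027: January 9, 2027.
February 2027 — 2nd Saturday is February 13, 2027.
2nd Saturday of March 2027: March 13, 2027.
April 2027 — 2nd Saturday is April 10, 2027.
May 2027 — 2nd Saturday is May 8, 2027.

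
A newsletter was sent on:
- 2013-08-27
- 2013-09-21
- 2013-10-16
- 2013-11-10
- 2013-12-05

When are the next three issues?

2013-12-30, 2014-01-24, 2014-02-18

Every event comes 25 days after the last (25, 25, 25, 25).
2013-12-05 + 25 days = 2013-12-30.
2013-12-30 + 25 days = 2014-01-24.
2014-01-24 + 25 days = 2014-02-18.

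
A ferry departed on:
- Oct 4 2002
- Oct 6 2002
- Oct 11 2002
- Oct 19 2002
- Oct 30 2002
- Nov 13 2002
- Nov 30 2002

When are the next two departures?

The spacing grows by 3 each time: 2, 5, 8, 11, 14, 17 days.
Next gap: 20 days. Nov 30 2002 + 20 days = Dec 20 2002.
Next gap: 23 days. Dec 20 2002 + 23 days = Jan 12 2003.

Dec 20 2002, Jan 12 2003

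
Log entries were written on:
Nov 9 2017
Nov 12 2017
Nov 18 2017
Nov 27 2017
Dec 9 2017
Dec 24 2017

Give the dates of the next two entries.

Jan 11 2018, Feb 1 2018

Intervals are 3, 6, 9, 12, 15 days — an arithmetic progression with common difference 3.
Next gap: 18 days. Dec 24 2017 + 18 days = Jan 11 2018.
Next gap: 21 days. Jan 11 2018 + 21 days = Feb 1 2018.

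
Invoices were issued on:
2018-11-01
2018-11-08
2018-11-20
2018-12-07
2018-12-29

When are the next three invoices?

2019-01-25, 2019-02-26, 2019-04-04

Intervals are 7, 12, 17, 22 days — an arithmetic progression with common difference 5.
Next gap: 27 days. 2018-12-29 + 27 days = 2019-01-25.
Next gap: 32 days. 2019-01-25 + 32 days = 2019-02-26.
Next gap: 37 days. 2019-02-26 + 37 days = 2019-04-04.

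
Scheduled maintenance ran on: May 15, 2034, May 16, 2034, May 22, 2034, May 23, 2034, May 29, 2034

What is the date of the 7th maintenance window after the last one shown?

Gaps: 1, 6, 1, 6 days — not constant, but cyclic with period 2.
The events fall on every Monday and Tuesday.
The following Tuesday is May 30, 2034.
The following Monday is June 5, 2034.
The following Tuesday is June 6, 2034.
The following Monday is June 12, 2034.
Next Tuesday: June 13, 2034.
The following Monday is June 19, 2034.
Next Tuesday: June 20, 2034.

June 20, 2034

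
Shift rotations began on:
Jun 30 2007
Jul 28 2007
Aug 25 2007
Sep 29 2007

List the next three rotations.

Oct 27 2007, Nov 24 2007, Dec 29 2007

These are Saturdays with 28, 28, 35-day gaps.
Each is the final Saturday of its month — Jun 30 2007 is past the 28th, so '4th Saturday' doesn't fit.
Last Saturday of October 2007: Oct 27 2007.
November 2007 ends with Saturday Nov 24 2007.
December 2007 ends with Saturday Dec 29 2007.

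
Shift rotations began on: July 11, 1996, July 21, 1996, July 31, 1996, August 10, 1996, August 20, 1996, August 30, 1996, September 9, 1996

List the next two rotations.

Gaps between consecutive events: 10, 10, 10, 10, 10, 10 days — a constant 10-day interval.
September 9, 1996 + 10 days = September 19, 1996.
September 19, 1996 + 10 days = September 29, 1996.

September 19, 1996; September 29, 1996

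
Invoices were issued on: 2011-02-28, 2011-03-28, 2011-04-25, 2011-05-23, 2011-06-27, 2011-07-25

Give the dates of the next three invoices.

2011-08-22, 2011-09-26, 2011-10-24

Gaps: 28, 28, 28, 35, 28 days — a mix of 28 and 35. Every date is a Monday.
Each is the 4th Monday of its month.
August 2011 — 4th Monday is 2011-08-22.
4th Monday of September 2011: 2011-09-26.
4th Monday of October 2011: 2011-10-24.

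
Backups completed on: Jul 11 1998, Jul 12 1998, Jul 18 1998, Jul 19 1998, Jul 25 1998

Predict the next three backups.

Every event lands on a Saturday or Sunday (gaps cycle 1, 6, 1, 6).
So the schedule is: every Saturday and Sunday.
The following Sunday is Jul 26 1998.
The following Saturday is Aug 1 1998.
The following Sunday is Aug 2 1998.

Jul 26 1998, Aug 1 1998, Aug 2 1998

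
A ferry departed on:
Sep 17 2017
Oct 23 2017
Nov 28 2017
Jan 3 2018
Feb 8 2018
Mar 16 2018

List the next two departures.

Apr 21 2018, May 27 2018

The spacing is 36, 36, 36, 36, 36 days — always 36 days.
Mar 16 2018 + 36 days = Apr 21 2018.
Apr 21 2018 + 36 days = May 27 2018.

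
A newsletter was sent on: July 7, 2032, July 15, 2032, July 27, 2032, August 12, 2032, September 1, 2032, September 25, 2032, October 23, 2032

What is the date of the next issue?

Intervals are 8, 12, 16, 20, 24, 28 days — an arithmetic progression with common difference 4.
Next gap: 32 days. October 23, 2032 + 32 days = November 24, 2032.

November 24, 2032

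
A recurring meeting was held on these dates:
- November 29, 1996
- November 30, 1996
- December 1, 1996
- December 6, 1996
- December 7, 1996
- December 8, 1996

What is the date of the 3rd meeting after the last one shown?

The gap pattern 1, 1, 5, 1, 1 repeats every 3 events.
These are the Fridays, Saturdays and Sundays of each week.
The following Friday is December 13, 1996.
The following Saturday is December 14, 1996.
The following Sunday is December 15, 1996.

December 15, 1996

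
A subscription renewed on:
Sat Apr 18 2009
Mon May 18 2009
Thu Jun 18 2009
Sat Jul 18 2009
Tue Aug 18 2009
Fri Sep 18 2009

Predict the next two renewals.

Sun Oct 18 2009, Wed Nov 18 2009

Each date is the 18th; the gaps (30, 31, 30, 31, 31) track the month lengths.
The rule is the 18th of each month.
October 2009: Sun Oct 18 2009.
November 2009: Wed Nov 18 2009.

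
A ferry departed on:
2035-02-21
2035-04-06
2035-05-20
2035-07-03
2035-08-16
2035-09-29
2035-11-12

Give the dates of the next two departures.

Gaps between consecutive events: 44, 44, 44, 44, 44, 44 days — a constant 44-day interval.
2035-11-12 + 44 days = 2035-12-26.
2035-12-26 + 44 days = 2036-02-08.

2035-12-26, 2036-02-08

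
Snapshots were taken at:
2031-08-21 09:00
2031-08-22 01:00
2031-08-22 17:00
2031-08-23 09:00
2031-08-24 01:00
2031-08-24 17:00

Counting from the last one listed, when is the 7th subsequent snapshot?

The interval is a steady 16 hours (16, 16, 16, 16, 16).
2031-08-24 17:00 + 16 h = 2031-08-25 09:00.
2031-08-25 09:00 + 16 h = 2031-08-26 01:00.
2031-08-26 01:00 + 16 h = 2031-08-26 17:00.
2031-08-26 17:00 + 16 h = 2031-08-27 09:00.
2031-08-27 09:00 + 16 h = 2031-08-28 01:00.
2031-08-28 01:00 + 16 h = 2031-08-28 17:00.
2031-08-28 17:00 + 16 h = 2031-08-29 09:00.

2031-08-29 09:00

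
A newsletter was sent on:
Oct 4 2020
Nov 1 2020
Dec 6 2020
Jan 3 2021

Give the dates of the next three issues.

All dates are Sundays, 28, 35, 28 days apart.
Specifically, the 1st Sunday of each month.
February 2021 — 1st Sunday is Feb 7 2021.
1st Sunday of March 2021: Mar 7 2021.
1st Sunday of April 2021: Apr 4 2021.

Feb 7 2021, Mar 7 2021, Apr 4 2021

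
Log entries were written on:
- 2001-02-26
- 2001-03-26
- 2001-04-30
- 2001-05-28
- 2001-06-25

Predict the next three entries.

2001-07-30, 2001-08-27, 2001-09-24

These are Mondays with 28, 35, 28, 28-day gaps.
Each is the final Monday of its month — 2001-04-30 is past the 28th, so '4th Monday' doesn't fit.
Last Monday of July 2001: 2001-07-30.
Last Monday of August 2001: 2001-08-27.
September 2001 ends with Monday 2001-09-24.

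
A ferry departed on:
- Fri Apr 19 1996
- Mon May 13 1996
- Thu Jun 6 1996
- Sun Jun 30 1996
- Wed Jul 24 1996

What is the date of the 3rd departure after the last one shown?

The spacing is 24, 24, 24, 24 days — always 24 days.
Wed Jul 24 1996 + 24 days = Sat Aug 17 1996.
Sat Aug 17 1996 + 24 days = Tue Sep 10 1996.
Tue Sep 10 1996 + 24 days = Fri Oct 4 1996.

Fri Oct 4 1996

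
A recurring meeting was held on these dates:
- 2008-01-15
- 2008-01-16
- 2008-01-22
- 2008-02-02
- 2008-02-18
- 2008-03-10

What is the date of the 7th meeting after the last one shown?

2008-12-22

Intervals are 1, 6, 11, 16, 21 days — an arithmetic progression with common difference 5.
Next gap: 26 days. 2008-03-10 + 26 days = 2008-04-05.
Next gap: 31 days. 2008-04-05 + 31 days = 2008-05-06.
Next gap: 36 days. 2008-05-06 + 36 days = 2008-06-11.
Next gap: 41 days. 2008-06-11 + 41 days = 2008-07-22.
Next gap: 46 days. 2008-07-22 + 46 days = 2008-09-06.
Next gap: 51 days. 2008-09-06 + 51 days = 2008-10-27.
Next gap: 56 days. 2008-10-27 + 56 days = 2008-12-22.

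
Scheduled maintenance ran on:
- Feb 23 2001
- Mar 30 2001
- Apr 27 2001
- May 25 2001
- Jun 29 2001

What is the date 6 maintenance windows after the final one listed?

Dec 28 2001

All Fridays; the gaps (35, 28, 28, 35) vary with month length.
This is the last Friday of each month.
Last Friday of July 2001: Jul 27 2001.
August 2001 ends with Friday Aug 31 2001.
September 2001 ends with Friday Sep 28 2001.
Last Friday of October 2001: Oct 26 2001.
Last Friday of November 2001: Nov 30 2001.
December 2001 ends with Friday Dec 28 2001.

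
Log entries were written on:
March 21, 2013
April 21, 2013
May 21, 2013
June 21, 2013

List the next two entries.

July 21, 2013; August 21, 2013

The day-of-month is always 21 (31, 30, 31 days between events).
So this recurs on the 21st of each month.
July 2013: July 21, 2013.
Next: August 2013 → August 21, 2013.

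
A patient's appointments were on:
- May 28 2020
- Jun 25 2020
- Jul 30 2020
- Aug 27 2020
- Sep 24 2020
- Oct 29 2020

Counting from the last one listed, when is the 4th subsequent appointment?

All Thursdays; the gaps (28, 35, 28, 28, 35) vary with month length.
This is the last Thursday of each month.
November 2020 ends with Thursday Nov 26 2020.
December 2020 ends with Thursday Dec 31 2020.
Last Thursday of January 2021: Jan 28 2021.
February 2021 ends with Thursday Feb 25 2021.

Feb 25 2021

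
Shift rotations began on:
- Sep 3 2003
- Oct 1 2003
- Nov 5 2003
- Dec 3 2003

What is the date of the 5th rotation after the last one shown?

These are Wednesdays at 28- or 35-day spacing (28, 35, 28).
The pattern: 1st Wednesday of the month.
January 2004 — 1st Wednesday is Jan 7 2004.
1st Wednesday of February 2004: Feb 4 2004.
1st Wednesday of March 2004: Mar 3 2004.
April 2004 — 1st Wednesday is Apr 7 2004.
1st Wednesday of May 2004: May 5 2004.

May 5 2004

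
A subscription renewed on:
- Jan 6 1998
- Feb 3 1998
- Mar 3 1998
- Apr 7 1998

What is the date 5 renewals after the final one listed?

Gaps: 28, 28, 35 days — a mix of 28 and 35. Every date is a Tuesday.
Each is the 1st Tuesday of its month.
1st Tuesday of May 1998: May 5 1998.
1st Tuesday of June 1998: Jun 2 1998.
1st Tuesday of July 1998: Jul 7 1998.
August 1998 — 1st Tuesday is Aug 4 1998.
1st Tuesday of September 1998: Sep 1 1998.

Sep 1 1998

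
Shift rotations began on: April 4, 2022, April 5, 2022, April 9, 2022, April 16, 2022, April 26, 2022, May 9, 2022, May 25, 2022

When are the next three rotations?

The spacing grows by 3 each time: 1, 4, 7, 10, 13, 16 days.
Next gap: 19 days. May 25, 2022 + 19 days = June 13, 2022.
Next gap: 22 days. June 13, 2022 + 22 days = July 5, 2022.
Next gap: 25 days. July 5, 2022 + 25 days = July 30, 2022.

June 13, 2022; July 5, 2022; July 30, 2022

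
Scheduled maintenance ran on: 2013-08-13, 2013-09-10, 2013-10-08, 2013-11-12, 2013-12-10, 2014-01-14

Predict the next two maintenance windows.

2014-02-11, 2014-03-11

Gaps: 28, 28, 35, 28, 35 days — a mix of 28 and 35. Every date is a Tuesday.
Each is the 2nd Tuesday of its month.
2nd Tuesday of February 2014: 2014-02-11.
March 2014 — 2nd Tuesday is 2014-03-11.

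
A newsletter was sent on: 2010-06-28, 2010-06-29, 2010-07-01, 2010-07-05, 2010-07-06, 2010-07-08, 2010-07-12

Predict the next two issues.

Gaps: 1, 2, 4, 1, 2, 4 days — not constant, but cyclic with period 3.
The events fall on every Monday, Tuesday and Thursday.
The following Tuesday is 2010-07-13.
The following Thursday is 2010-07-15.

2010-07-13, 2010-07-15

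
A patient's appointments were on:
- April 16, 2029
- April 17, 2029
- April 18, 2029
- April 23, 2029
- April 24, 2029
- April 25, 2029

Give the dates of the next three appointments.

April 30, 2029; May 1, 2029; May 2, 2029

Gaps: 1, 1, 5, 1, 1 days — not constant, but cyclic with period 3.
The events fall on every Monday, Tuesday and Wednesday.
The following Monday is April 30, 2029.
The following Tuesday is May 1, 2029.
The following Wednesday is May 2, 2029.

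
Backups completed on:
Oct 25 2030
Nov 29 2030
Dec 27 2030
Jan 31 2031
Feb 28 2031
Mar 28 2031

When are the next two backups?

All Fridays; the gaps (35, 28, 35, 28, 28) vary with month length.
This is the last Friday of each month.
Last Friday of April 2031: Apr 25 2031.
May 2031 ends with Friday May 30 2031.

Apr 25 2031, May 30 2031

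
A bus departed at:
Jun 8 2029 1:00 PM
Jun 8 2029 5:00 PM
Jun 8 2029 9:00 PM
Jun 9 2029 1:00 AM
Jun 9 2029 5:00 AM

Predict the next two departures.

Gaps: 4, 4, 4, 4 hours — each event is 4 hours after the previous one.
Jun 9 2029 5:00 AM + 4 h = Jun 9 2029 9:00 AM.
Jun 9 2029 9:00 AM + 4 h = Jun 9 2029 1:00 PM.

Jun 9 2029 9:00 AM, Jun 9 2029 1:00 PM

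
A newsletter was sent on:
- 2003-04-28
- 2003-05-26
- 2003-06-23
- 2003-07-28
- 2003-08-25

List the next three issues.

2003-09-22, 2003-10-27, 2003-11-24

Gaps: 28, 28, 35, 28 days — a mix of 28 and 35. Every date is a Monday.
Each is the 4th Monday of its month.
September 2003 — 4th Monday is 2003-09-22.
4th Monday of October 2003: 2003-10-27.
November 2003 — 4th Monday is 2003-11-24.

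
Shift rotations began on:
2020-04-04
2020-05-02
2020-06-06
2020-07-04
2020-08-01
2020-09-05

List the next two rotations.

2020-10-03, 2020-11-07

These are Saturdays at 28- or 35-day spacing (28, 35, 28, 28, 35).
The pattern: 1st Saturday of the month.
1st Saturday of October 2020: 2020-10-03.
1st Saturday of November 2020: 2020-11-07.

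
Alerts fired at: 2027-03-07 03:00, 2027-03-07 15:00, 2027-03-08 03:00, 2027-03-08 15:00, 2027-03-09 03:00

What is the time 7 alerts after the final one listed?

Spacing: 12, 12, 12, 12 h — constant 12 h.
2027-03-09 03:00 + 12 h = 2027-03-09 15:00.
2027-03-09 15:00 + 12 h = 2027-03-10 03:00.
2027-03-10 03:00 + 12 h = 2027-03-10 15:00.
2027-03-10 15:00 + 12 h = 2027-03-11 03:00.
2027-03-11 03:00 + 12 h = 2027-03-11 15:00.
2027-03-11 15:00 + 12 h = 2027-03-12 03:00.
2027-03-12 03:00 + 12 h = 2027-03-12 15:00.

2027-03-12 15:00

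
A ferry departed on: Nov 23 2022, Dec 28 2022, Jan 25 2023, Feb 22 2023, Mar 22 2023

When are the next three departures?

Apr 26 2023, May 24 2023, Jun 28 2023

Gaps: 35, 28, 28, 28 days — a mix of 28 and 35. Every date is a Wednesday.
Each is the 4th Wednesday of its month.
April 2023 — 4th Wednesday is Apr 26 2023.
May 2023 — 4th Wednesday is May 24 2023.
4th Wednesday of June 2023: Jun 28 2023.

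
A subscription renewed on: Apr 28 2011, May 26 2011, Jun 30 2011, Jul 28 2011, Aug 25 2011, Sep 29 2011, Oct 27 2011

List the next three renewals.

Nov 24 2011, Dec 29 2011, Jan 26 2012

All Thursdays; the gaps (28, 35, 28, 28, 35, 28) vary with month length.
This is the last Thursday of each month.
November 2011 ends with Thursday Nov 24 2011.
December 2011 ends with Thursday Dec 29 2011.
Last Thursday of January 2012: Jan 26 2012.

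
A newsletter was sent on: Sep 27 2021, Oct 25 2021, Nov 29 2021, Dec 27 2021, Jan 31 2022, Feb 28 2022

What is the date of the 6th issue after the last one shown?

Every date is a Monday; gaps 28, 35, 28, 35, 28 days.
Each is the last Monday of its month (at least one falls on the 29th or later, ruling out '4th Monday').
Last Monday of March 2022: Mar 28 2022.
April 2022 ends with Monday Apr 25 2022.
May 2022 ends with Monday May 30 2022.
June 2022 ends with Monday Jun 27 2022.
July 2022 ends with Monday Jul 25 2022.
Last Monday of August 2022: Aug 29 2022.

Aug 29 2022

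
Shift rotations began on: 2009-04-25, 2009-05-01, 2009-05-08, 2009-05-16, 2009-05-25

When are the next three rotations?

2009-06-04, 2009-06-15, 2009-06-27

Gaps: 6, 7, 8, 9 days — each gap is 1 larger than the previous one.
Next gap: 10 days. 2009-05-25 + 10 days = 2009-06-04.
Next gap: 11 days. 2009-06-04 + 11 days = 2009-06-15.
Next gap: 12 days. 2009-06-15 + 12 days = 2009-06-27.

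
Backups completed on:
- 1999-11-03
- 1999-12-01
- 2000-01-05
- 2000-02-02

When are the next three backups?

Gaps: 28, 35, 28 days — a mix of 28 and 35. Every date is a Wednesday.
Each is the 1st Wednesday of its month.
1st Wednesday of March 2000: 2000-03-01.
1st Wednesday of April 2000: 2000-04-05.
May 2000 — 1st Wednesday is 2000-05-03.

2000-03-01, 2000-04-05, 2000-05-03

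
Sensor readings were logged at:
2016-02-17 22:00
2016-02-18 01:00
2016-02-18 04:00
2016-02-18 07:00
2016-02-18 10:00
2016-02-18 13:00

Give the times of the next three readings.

Spacing: 3, 3, 3, 3, 3 h — constant 3 h.
2016-02-18 13:00 + 3 h = 2016-02-18 16:00.
2016-02-18 16:00 + 3 h = 2016-02-18 19:00.
2016-02-18 19:00 + 3 h = 2016-02-18 22:00.

2016-02-18 16:00, 2016-02-18 19:00, 2016-02-18 22:00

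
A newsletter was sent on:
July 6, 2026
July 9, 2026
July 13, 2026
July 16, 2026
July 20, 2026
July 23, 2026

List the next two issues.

July 27, 2026; July 30, 2026

The gap pattern 3, 4, 3, 4, 3 repeats every 2 events.
These are the Mondays and Thursdays of each week.
The following Monday is July 27, 2026.
Next Thursday: July 30, 2026.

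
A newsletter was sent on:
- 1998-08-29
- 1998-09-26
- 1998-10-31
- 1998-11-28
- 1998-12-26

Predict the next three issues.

1999-01-30, 1999-02-27, 1999-03-27

Every date is a Saturday; gaps 28, 35, 28, 28 days.
Each is the last Saturday of its month (at least one falls on the 29th or later, ruling out '4th Saturday').
January 1999 ends with Saturday 1999-01-30.
Last Saturday of February 1999: 1999-02-27.
Last Saturday of March 1999: 1999-03-27.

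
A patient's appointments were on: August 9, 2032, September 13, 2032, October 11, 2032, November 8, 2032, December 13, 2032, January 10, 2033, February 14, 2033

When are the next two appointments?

March 14, 2033; April 11, 2033

All dates are Mondays, 35, 28, 28, 35, 28, 35 days apart.
Specifically, the 2nd Monday of each month.
March 2033 — 2nd Monday is March 14, 2033.
2nd Monday of April 2033: April 11, 2033.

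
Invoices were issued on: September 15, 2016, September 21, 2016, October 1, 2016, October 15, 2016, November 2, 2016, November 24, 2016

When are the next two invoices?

Gaps: 6, 10, 14, 18, 22 days — each gap is 4 larger than the previous one.
Next gap: 26 days. November 24, 2016 + 26 days = December 20, 2016.
Next gap: 30 days. December 20, 2016 + 30 days = January 19, 2017.

December 20, 2016; January 19, 2017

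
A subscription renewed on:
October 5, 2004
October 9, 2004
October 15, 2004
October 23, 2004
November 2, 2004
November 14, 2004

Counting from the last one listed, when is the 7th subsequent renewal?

Gaps: 4, 6, 8, 10, 12 days — each gap is 2 larger than the previous one.
Next gap: 14 days. November 14, 2004 + 14 days = November 28, 2004.
Next gap: 16 days. November 28, 2004 + 16 days = December 14, 2004.
Next gap: 18 days. December 14, 2004 + 18 days = January 1, 2005.
Next gap: 20 days. January 1, 2005 + 20 days = January 21, 2005.
Next gap: 22 days. January 21, 2005 + 22 days = February 12, 2005.
Next gap: 24 days. February 12, 2005 + 24 days = March 8, 2005.
Next gap: 26 days. March 8, 2005 + 26 days = April 3, 2005.

April 3, 2005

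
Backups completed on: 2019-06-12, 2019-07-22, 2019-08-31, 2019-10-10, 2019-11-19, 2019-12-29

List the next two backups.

2020-02-07, 2020-03-18

Gaps between consecutive events: 40, 40, 40, 40, 40 days — a constant 40-day interval.
2019-12-29 + 40 days = 2020-02-07.
2020-02-07 + 40 days = 2020-03-18.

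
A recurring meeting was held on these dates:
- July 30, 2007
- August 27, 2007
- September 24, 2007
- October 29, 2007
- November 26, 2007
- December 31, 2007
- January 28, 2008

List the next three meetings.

These are Mondays with 28, 28, 35, 28, 35, 28-day gaps.
Each is the final Monday of its month — July 30, 2007 is past the 28th, so '4th Monday' doesn't fit.
February 2008 ends with Monday February 25, 2008.
March 2008 ends with Monday March 31, 2008.
April 2008 ends with Monday April 28, 2008.

February 25, 2008; March 31, 2008; April 28, 2008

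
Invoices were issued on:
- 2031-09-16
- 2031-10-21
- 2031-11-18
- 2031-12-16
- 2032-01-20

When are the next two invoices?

2032-02-17, 2032-03-16

All dates are Tuesdays, 35, 28, 28, 35 days apart.
Specifically, the 3rd Tuesday of each month.
3rd Tuesday of February 2032: 2032-02-17.
March 2032 — 3rd Tuesday is 2032-03-16.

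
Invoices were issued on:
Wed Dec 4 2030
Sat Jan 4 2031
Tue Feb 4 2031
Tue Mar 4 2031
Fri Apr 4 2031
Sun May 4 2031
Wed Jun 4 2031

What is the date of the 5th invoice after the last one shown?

Tue Nov 4 2031

The day-of-month is always 4 (31, 31, 28, 31, 30, 31 days between events).
So this recurs on the 4th of each month.
July 2031: Fri Jul 4 2031.
Next: August 2031 → Mon Aug 4 2031.
Next: September 2031 → Thu Sep 4 2031.
Next: October 2031 → Sat Oct 4 2031.
Next: November 2031 → Tue Nov 4 2031.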